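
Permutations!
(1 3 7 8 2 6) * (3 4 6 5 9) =[0, 4, 5, 7, 6, 9, 1, 8, 2, 3] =(1 4 6)(2 5 9 3 7 8)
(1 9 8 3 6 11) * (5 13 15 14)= (1 9 8 3 6 11)(5 13 15 14)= [0, 9, 2, 6, 4, 13, 11, 7, 3, 8, 10, 1, 12, 15, 5, 14]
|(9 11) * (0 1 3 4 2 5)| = 6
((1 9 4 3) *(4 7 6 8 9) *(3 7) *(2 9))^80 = ((1 4 7 6 8 2 9 3))^80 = (9)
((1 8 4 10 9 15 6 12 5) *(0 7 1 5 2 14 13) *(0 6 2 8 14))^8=((0 7 1 14 13 6 12 8 4 10 9 15 2))^8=(0 4 14 15 12 7 10 13 2 8 1 9 6)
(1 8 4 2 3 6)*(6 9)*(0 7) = (0 7)(1 8 4 2 3 9 6) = [7, 8, 3, 9, 2, 5, 1, 0, 4, 6]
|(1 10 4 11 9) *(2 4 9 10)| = |(1 2 4 11 10 9)| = 6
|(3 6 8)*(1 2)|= |(1 2)(3 6 8)|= 6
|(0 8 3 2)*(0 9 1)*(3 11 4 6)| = |(0 8 11 4 6 3 2 9 1)| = 9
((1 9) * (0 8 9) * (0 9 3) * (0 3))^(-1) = ((0 8)(1 9))^(-1) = (0 8)(1 9)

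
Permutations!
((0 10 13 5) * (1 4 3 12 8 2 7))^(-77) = (0 5 13 10)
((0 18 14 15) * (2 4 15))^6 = (18)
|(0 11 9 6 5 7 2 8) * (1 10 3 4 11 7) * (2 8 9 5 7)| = |(0 2 9 6 7 8)(1 10 3 4 11 5)| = 6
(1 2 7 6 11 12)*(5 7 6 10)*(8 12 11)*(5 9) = (1 2 6 8 12)(5 7 10 9) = [0, 2, 6, 3, 4, 7, 8, 10, 12, 5, 9, 11, 1]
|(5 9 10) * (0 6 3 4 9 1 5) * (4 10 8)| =12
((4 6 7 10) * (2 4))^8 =(2 7 4 10 6)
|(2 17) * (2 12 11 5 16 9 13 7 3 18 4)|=|(2 17 12 11 5 16 9 13 7 3 18 4)|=12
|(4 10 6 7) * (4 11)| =5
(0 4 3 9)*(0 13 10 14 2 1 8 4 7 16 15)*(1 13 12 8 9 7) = (0 1 9 12 8 4 3 7 16 15)(2 13 10 14) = [1, 9, 13, 7, 3, 5, 6, 16, 4, 12, 14, 11, 8, 10, 2, 0, 15]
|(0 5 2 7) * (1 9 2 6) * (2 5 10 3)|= 20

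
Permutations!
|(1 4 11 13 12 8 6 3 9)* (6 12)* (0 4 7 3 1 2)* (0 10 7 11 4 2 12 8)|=28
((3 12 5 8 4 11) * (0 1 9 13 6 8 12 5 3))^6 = (0 4 6 9)(1 11 8 13)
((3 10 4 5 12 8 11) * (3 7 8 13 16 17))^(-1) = ((3 10 4 5 12 13 16 17)(7 8 11))^(-1) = (3 17 16 13 12 5 4 10)(7 11 8)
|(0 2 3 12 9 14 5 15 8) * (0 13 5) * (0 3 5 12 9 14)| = |(0 2 5 15 8 13 12 14 3 9)| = 10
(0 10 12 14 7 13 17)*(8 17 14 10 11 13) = (0 11 13 14 7 8 17)(10 12) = [11, 1, 2, 3, 4, 5, 6, 8, 17, 9, 12, 13, 10, 14, 7, 15, 16, 0]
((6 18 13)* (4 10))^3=((4 10)(6 18 13))^3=(18)(4 10)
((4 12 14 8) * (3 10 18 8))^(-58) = ((3 10 18 8 4 12 14))^(-58) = (3 12 8 10 14 4 18)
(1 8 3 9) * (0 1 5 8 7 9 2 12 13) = [1, 7, 12, 2, 4, 8, 6, 9, 3, 5, 10, 11, 13, 0] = (0 1 7 9 5 8 3 2 12 13)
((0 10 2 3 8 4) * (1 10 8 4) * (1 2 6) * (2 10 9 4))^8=((0 8 10 6 1 9 4)(2 3))^8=(0 8 10 6 1 9 4)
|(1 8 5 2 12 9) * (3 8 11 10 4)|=|(1 11 10 4 3 8 5 2 12 9)|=10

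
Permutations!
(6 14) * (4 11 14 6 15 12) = (4 11 14 15 12) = [0, 1, 2, 3, 11, 5, 6, 7, 8, 9, 10, 14, 4, 13, 15, 12]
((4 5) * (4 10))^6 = (10)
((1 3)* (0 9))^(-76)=((0 9)(1 3))^(-76)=(9)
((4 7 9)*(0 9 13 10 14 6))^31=(0 6 14 10 13 7 4 9)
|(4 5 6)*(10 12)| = |(4 5 6)(10 12)| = 6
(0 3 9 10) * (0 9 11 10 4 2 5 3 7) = (0 7)(2 5 3 11 10 9 4) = [7, 1, 5, 11, 2, 3, 6, 0, 8, 4, 9, 10]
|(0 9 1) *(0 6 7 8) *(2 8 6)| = 10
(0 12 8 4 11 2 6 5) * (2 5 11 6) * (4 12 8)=(0 8 12 4 6 11 5)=[8, 1, 2, 3, 6, 0, 11, 7, 12, 9, 10, 5, 4]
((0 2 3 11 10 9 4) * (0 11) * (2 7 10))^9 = ((0 7 10 9 4 11 2 3))^9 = (0 7 10 9 4 11 2 3)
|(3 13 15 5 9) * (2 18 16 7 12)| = 5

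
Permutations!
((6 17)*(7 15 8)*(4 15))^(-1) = (4 7 8 15)(6 17)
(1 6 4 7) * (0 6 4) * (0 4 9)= [6, 9, 2, 3, 7, 5, 4, 1, 8, 0]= (0 6 4 7 1 9)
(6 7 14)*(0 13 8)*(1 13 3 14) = [3, 13, 2, 14, 4, 5, 7, 1, 0, 9, 10, 11, 12, 8, 6] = (0 3 14 6 7 1 13 8)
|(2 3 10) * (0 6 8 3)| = 6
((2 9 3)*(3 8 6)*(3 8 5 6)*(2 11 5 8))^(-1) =(2 6 5 11 3 8 9)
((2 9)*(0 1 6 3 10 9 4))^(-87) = ((0 1 6 3 10 9 2 4))^(-87) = (0 1 6 3 10 9 2 4)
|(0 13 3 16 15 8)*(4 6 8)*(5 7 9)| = 24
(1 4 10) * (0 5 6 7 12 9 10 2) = (0 5 6 7 12 9 10 1 4 2) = [5, 4, 0, 3, 2, 6, 7, 12, 8, 10, 1, 11, 9]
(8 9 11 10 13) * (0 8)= [8, 1, 2, 3, 4, 5, 6, 7, 9, 11, 13, 10, 12, 0]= (0 8 9 11 10 13)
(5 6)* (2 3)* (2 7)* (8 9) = [0, 1, 3, 7, 4, 6, 5, 2, 9, 8] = (2 3 7)(5 6)(8 9)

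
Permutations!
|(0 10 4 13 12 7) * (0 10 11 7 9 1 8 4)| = |(0 11 7 10)(1 8 4 13 12 9)| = 12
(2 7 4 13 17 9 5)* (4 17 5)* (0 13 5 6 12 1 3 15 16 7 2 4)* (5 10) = (0 13 6 12 1 3 15 16 7 17 9)(4 10 5) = [13, 3, 2, 15, 10, 4, 12, 17, 8, 0, 5, 11, 1, 6, 14, 16, 7, 9]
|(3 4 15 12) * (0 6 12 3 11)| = 12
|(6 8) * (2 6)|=|(2 6 8)|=3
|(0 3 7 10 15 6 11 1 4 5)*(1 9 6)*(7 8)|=|(0 3 8 7 10 15 1 4 5)(6 11 9)|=9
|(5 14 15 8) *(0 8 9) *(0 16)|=|(0 8 5 14 15 9 16)|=7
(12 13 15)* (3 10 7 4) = (3 10 7 4)(12 13 15) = [0, 1, 2, 10, 3, 5, 6, 4, 8, 9, 7, 11, 13, 15, 14, 12]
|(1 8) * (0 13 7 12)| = 4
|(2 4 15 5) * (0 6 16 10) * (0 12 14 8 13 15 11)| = 13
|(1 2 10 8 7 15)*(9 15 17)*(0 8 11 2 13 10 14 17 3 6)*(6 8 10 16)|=12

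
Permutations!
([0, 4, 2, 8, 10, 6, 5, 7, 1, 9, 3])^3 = (1 3 4 8 10)(5 6)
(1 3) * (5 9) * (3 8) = (1 8 3)(5 9) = [0, 8, 2, 1, 4, 9, 6, 7, 3, 5]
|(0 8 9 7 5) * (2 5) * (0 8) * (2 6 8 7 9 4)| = |(9)(2 5 7 6 8 4)| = 6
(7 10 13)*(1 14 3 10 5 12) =(1 14 3 10 13 7 5 12) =[0, 14, 2, 10, 4, 12, 6, 5, 8, 9, 13, 11, 1, 7, 3]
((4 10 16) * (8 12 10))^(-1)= (4 16 10 12 8)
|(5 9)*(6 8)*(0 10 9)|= 4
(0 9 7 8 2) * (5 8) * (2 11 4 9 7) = (0 7 5 8 11 4 9 2) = [7, 1, 0, 3, 9, 8, 6, 5, 11, 2, 10, 4]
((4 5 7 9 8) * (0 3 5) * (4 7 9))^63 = ((0 3 5 9 8 7 4))^63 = (9)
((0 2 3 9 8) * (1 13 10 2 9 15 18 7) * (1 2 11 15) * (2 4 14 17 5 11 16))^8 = (18)(0 8 9)(1 10 2)(3 13 16)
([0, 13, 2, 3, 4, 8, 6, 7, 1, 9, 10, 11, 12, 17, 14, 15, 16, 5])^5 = (17)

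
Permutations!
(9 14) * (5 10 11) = (5 10 11)(9 14) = [0, 1, 2, 3, 4, 10, 6, 7, 8, 14, 11, 5, 12, 13, 9]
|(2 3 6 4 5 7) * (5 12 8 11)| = 9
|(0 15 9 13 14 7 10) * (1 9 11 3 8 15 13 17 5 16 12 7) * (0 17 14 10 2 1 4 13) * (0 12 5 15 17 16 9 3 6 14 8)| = 12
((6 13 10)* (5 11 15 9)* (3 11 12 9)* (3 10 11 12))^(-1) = ((3 12 9 5)(6 13 11 15 10))^(-1) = (3 5 9 12)(6 10 15 11 13)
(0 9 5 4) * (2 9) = (0 2 9 5 4) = [2, 1, 9, 3, 0, 4, 6, 7, 8, 5]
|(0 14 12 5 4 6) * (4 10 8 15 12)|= |(0 14 4 6)(5 10 8 15 12)|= 20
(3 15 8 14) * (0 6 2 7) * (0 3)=(0 6 2 7 3 15 8 14)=[6, 1, 7, 15, 4, 5, 2, 3, 14, 9, 10, 11, 12, 13, 0, 8]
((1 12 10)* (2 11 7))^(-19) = ((1 12 10)(2 11 7))^(-19) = (1 10 12)(2 7 11)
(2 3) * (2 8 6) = (2 3 8 6) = [0, 1, 3, 8, 4, 5, 2, 7, 6]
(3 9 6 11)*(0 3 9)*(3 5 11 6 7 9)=(0 5 11 3)(7 9)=[5, 1, 2, 0, 4, 11, 6, 9, 8, 7, 10, 3]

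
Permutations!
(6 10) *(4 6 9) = (4 6 10 9) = [0, 1, 2, 3, 6, 5, 10, 7, 8, 4, 9]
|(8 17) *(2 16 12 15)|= 4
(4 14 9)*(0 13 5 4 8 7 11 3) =(0 13 5 4 14 9 8 7 11 3) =[13, 1, 2, 0, 14, 4, 6, 11, 7, 8, 10, 3, 12, 5, 9]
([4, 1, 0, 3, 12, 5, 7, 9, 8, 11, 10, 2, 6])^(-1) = (0 2 11 9 7 6 12 4)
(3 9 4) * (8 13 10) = [0, 1, 2, 9, 3, 5, 6, 7, 13, 4, 8, 11, 12, 10] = (3 9 4)(8 13 10)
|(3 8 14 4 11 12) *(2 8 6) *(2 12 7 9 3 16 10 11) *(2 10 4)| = |(2 8 14)(3 6 12 16 4 10 11 7 9)| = 9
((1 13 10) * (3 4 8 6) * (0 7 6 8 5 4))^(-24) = (13)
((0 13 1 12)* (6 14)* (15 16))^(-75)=(0 13 1 12)(6 14)(15 16)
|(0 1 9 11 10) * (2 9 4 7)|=|(0 1 4 7 2 9 11 10)|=8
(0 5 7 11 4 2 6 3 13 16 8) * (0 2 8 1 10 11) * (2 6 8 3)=(0 5 7)(1 10 11 4 3 13 16)(2 8 6)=[5, 10, 8, 13, 3, 7, 2, 0, 6, 9, 11, 4, 12, 16, 14, 15, 1]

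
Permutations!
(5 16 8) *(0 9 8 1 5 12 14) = (0 9 8 12 14)(1 5 16) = [9, 5, 2, 3, 4, 16, 6, 7, 12, 8, 10, 11, 14, 13, 0, 15, 1]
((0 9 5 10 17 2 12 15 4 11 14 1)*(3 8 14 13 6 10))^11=(0 8 9 14 5 1 3)(2 15 11 6 17 12 4 13 10)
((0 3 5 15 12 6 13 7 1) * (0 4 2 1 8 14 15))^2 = (0 5 3)(1 2 4)(6 7 14 12 13 8 15)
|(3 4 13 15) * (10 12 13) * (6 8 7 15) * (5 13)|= |(3 4 10 12 5 13 6 8 7 15)|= 10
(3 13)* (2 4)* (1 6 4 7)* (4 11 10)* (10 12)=[0, 6, 7, 13, 2, 5, 11, 1, 8, 9, 4, 12, 10, 3]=(1 6 11 12 10 4 2 7)(3 13)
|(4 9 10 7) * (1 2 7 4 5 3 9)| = |(1 2 7 5 3 9 10 4)| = 8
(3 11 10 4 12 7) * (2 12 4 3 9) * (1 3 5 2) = [0, 3, 12, 11, 4, 2, 6, 9, 8, 1, 5, 10, 7] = (1 3 11 10 5 2 12 7 9)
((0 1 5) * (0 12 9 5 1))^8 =(5 9 12)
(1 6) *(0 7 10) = (0 7 10)(1 6) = [7, 6, 2, 3, 4, 5, 1, 10, 8, 9, 0]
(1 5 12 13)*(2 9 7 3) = (1 5 12 13)(2 9 7 3) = [0, 5, 9, 2, 4, 12, 6, 3, 8, 7, 10, 11, 13, 1]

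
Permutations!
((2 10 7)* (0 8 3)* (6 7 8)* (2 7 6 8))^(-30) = ((0 8 3)(2 10))^(-30) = (10)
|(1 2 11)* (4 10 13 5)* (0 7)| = |(0 7)(1 2 11)(4 10 13 5)| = 12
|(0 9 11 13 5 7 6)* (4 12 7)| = |(0 9 11 13 5 4 12 7 6)| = 9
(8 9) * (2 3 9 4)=[0, 1, 3, 9, 2, 5, 6, 7, 4, 8]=(2 3 9 8 4)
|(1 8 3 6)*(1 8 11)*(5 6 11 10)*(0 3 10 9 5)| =|(0 3 11 1 9 5 6 8 10)| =9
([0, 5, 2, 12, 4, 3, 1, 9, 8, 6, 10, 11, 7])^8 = (1 5 3 12 7 9 6)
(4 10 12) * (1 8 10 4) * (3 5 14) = (1 8 10 12)(3 5 14) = [0, 8, 2, 5, 4, 14, 6, 7, 10, 9, 12, 11, 1, 13, 3]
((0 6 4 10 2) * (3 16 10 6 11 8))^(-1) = ((0 11 8 3 16 10 2)(4 6))^(-1) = (0 2 10 16 3 8 11)(4 6)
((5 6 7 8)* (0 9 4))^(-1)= (0 4 9)(5 8 7 6)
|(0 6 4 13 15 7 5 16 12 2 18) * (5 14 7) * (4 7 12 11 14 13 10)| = 12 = |(0 6 7 13 15 5 16 11 14 12 2 18)(4 10)|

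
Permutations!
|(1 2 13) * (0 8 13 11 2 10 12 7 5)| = 8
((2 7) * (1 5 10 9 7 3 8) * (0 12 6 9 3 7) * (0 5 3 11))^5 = ((0 12 6 9 5 10 11)(1 3 8)(2 7))^5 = (0 10 9 12 11 5 6)(1 8 3)(2 7)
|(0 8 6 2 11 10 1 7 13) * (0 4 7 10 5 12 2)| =|(0 8 6)(1 10)(2 11 5 12)(4 7 13)| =12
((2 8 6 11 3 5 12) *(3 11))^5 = (2 12 5 3 6 8)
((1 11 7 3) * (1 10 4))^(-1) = ((1 11 7 3 10 4))^(-1) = (1 4 10 3 7 11)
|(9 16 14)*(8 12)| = |(8 12)(9 16 14)| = 6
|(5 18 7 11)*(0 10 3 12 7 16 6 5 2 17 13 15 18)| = 14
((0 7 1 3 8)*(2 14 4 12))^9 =((0 7 1 3 8)(2 14 4 12))^9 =(0 8 3 1 7)(2 14 4 12)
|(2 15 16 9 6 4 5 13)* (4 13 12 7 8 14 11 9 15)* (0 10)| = 22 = |(0 10)(2 4 5 12 7 8 14 11 9 6 13)(15 16)|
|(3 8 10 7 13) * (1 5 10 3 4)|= |(1 5 10 7 13 4)(3 8)|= 6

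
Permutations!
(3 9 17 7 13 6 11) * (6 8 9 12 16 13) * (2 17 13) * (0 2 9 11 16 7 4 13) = [2, 1, 17, 12, 13, 5, 16, 6, 11, 0, 10, 3, 7, 8, 14, 15, 9, 4] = (0 2 17 4 13 8 11 3 12 7 6 16 9)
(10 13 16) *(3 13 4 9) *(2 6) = (2 6)(3 13 16 10 4 9) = [0, 1, 6, 13, 9, 5, 2, 7, 8, 3, 4, 11, 12, 16, 14, 15, 10]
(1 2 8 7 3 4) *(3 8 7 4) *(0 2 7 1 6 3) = (0 2 1 7 8 4 6 3) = [2, 7, 1, 0, 6, 5, 3, 8, 4]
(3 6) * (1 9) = (1 9)(3 6) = [0, 9, 2, 6, 4, 5, 3, 7, 8, 1]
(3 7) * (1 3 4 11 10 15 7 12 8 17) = (1 3 12 8 17)(4 11 10 15 7) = [0, 3, 2, 12, 11, 5, 6, 4, 17, 9, 15, 10, 8, 13, 14, 7, 16, 1]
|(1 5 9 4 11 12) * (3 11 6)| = 8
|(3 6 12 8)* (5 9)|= |(3 6 12 8)(5 9)|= 4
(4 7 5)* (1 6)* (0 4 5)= (0 4 7)(1 6)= [4, 6, 2, 3, 7, 5, 1, 0]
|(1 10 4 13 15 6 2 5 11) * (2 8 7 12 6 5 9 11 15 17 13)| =|(1 10 4 2 9 11)(5 15)(6 8 7 12)(13 17)| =12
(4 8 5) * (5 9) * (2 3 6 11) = (2 3 6 11)(4 8 9 5) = [0, 1, 3, 6, 8, 4, 11, 7, 9, 5, 10, 2]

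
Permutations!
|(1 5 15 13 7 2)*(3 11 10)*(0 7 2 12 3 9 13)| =12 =|(0 7 12 3 11 10 9 13 2 1 5 15)|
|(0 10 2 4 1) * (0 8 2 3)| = |(0 10 3)(1 8 2 4)| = 12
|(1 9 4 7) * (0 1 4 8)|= |(0 1 9 8)(4 7)|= 4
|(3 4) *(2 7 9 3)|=5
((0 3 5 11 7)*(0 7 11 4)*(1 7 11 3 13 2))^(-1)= (0 4 5 3 11 7 1 2 13)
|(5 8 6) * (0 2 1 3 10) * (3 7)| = |(0 2 1 7 3 10)(5 8 6)| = 6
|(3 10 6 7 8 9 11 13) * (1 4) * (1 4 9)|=|(1 9 11 13 3 10 6 7 8)|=9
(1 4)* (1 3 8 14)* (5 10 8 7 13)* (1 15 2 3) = (1 4)(2 3 7 13 5 10 8 14 15) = [0, 4, 3, 7, 1, 10, 6, 13, 14, 9, 8, 11, 12, 5, 15, 2]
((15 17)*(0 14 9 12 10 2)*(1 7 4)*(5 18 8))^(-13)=((0 14 9 12 10 2)(1 7 4)(5 18 8)(15 17))^(-13)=(0 2 10 12 9 14)(1 4 7)(5 8 18)(15 17)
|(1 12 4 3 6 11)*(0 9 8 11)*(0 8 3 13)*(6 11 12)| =10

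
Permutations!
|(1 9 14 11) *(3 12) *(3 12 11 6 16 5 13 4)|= |(1 9 14 6 16 5 13 4 3 11)|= 10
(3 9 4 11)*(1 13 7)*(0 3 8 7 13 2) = (13)(0 3 9 4 11 8 7 1 2) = [3, 2, 0, 9, 11, 5, 6, 1, 7, 4, 10, 8, 12, 13]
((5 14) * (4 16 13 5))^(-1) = (4 14 5 13 16)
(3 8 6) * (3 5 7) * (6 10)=(3 8 10 6 5 7)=[0, 1, 2, 8, 4, 7, 5, 3, 10, 9, 6]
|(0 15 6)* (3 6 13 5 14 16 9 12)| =|(0 15 13 5 14 16 9 12 3 6)| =10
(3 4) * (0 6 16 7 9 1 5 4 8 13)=(0 6 16 7 9 1 5 4 3 8 13)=[6, 5, 2, 8, 3, 4, 16, 9, 13, 1, 10, 11, 12, 0, 14, 15, 7]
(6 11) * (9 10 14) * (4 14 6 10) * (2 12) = (2 12)(4 14 9)(6 11 10) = [0, 1, 12, 3, 14, 5, 11, 7, 8, 4, 6, 10, 2, 13, 9]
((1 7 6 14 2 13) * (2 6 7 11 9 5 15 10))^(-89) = (1 13 2 10 15 5 9 11)(6 14)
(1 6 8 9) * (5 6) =(1 5 6 8 9) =[0, 5, 2, 3, 4, 6, 8, 7, 9, 1]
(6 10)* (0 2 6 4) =[2, 1, 6, 3, 0, 5, 10, 7, 8, 9, 4] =(0 2 6 10 4)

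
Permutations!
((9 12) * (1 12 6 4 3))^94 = (1 4 9)(3 6 12)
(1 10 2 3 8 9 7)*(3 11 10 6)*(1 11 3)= [0, 6, 3, 8, 4, 5, 1, 11, 9, 7, 2, 10]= (1 6)(2 3 8 9 7 11 10)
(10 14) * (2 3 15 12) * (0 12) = (0 12 2 3 15)(10 14) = [12, 1, 3, 15, 4, 5, 6, 7, 8, 9, 14, 11, 2, 13, 10, 0]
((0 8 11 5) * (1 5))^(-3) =((0 8 11 1 5))^(-3) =(0 11 5 8 1)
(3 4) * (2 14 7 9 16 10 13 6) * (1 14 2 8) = (1 14 7 9 16 10 13 6 8)(3 4) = [0, 14, 2, 4, 3, 5, 8, 9, 1, 16, 13, 11, 12, 6, 7, 15, 10]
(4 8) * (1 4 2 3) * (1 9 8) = (1 4)(2 3 9 8) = [0, 4, 3, 9, 1, 5, 6, 7, 2, 8]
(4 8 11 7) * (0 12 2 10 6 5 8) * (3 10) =[12, 1, 3, 10, 0, 8, 5, 4, 11, 9, 6, 7, 2] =(0 12 2 3 10 6 5 8 11 7 4)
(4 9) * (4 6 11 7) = [0, 1, 2, 3, 9, 5, 11, 4, 8, 6, 10, 7] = (4 9 6 11 7)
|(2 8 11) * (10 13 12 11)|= |(2 8 10 13 12 11)|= 6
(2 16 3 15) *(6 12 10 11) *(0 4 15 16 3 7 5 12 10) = (0 4 15 2 3 16 7 5 12)(6 10 11) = [4, 1, 3, 16, 15, 12, 10, 5, 8, 9, 11, 6, 0, 13, 14, 2, 7]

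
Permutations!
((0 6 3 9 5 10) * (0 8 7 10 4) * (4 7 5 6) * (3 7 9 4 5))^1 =(0 5 9 6 7 10 8 3 4)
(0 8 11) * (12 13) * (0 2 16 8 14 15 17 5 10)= [14, 1, 16, 3, 4, 10, 6, 7, 11, 9, 0, 2, 13, 12, 15, 17, 8, 5]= (0 14 15 17 5 10)(2 16 8 11)(12 13)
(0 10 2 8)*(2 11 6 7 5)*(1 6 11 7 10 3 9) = (11)(0 3 9 1 6 10 7 5 2 8) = [3, 6, 8, 9, 4, 2, 10, 5, 0, 1, 7, 11]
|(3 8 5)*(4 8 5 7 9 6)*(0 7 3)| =|(0 7 9 6 4 8 3 5)| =8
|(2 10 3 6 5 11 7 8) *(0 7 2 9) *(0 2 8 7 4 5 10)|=21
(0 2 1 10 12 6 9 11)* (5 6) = (0 2 1 10 12 5 6 9 11) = [2, 10, 1, 3, 4, 6, 9, 7, 8, 11, 12, 0, 5]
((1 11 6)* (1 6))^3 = ((1 11))^3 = (1 11)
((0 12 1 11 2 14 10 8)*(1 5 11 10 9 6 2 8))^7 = (0 5 8 12 11)(1 10)(2 6 9 14) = ((0 12 5 11 8)(1 10)(2 14 9 6))^7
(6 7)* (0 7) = [7, 1, 2, 3, 4, 5, 0, 6] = (0 7 6)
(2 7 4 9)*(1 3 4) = (1 3 4 9 2 7) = [0, 3, 7, 4, 9, 5, 6, 1, 8, 2]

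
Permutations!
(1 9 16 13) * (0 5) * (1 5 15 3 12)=(0 15 3 12 1 9 16 13 5)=[15, 9, 2, 12, 4, 0, 6, 7, 8, 16, 10, 11, 1, 5, 14, 3, 13]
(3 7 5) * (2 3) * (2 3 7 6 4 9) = (2 7 5 3 6 4 9) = [0, 1, 7, 6, 9, 3, 4, 5, 8, 2]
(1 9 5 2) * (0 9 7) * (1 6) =(0 9 5 2 6 1 7) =[9, 7, 6, 3, 4, 2, 1, 0, 8, 5]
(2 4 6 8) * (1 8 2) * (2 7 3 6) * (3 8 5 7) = [0, 5, 4, 6, 2, 7, 3, 8, 1] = (1 5 7 8)(2 4)(3 6)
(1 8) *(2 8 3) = (1 3 2 8) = [0, 3, 8, 2, 4, 5, 6, 7, 1]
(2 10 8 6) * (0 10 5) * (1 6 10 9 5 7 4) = [9, 6, 7, 3, 1, 0, 2, 4, 10, 5, 8] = (0 9 5)(1 6 2 7 4)(8 10)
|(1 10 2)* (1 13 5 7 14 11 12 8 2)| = |(1 10)(2 13 5 7 14 11 12 8)| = 8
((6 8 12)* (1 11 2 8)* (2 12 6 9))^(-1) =(1 6 8 2 9 12 11)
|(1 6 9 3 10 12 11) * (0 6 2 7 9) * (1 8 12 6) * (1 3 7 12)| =20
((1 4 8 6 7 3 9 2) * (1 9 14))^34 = (1 14 3 7 6 8 4)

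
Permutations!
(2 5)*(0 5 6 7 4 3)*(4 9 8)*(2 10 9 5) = (0 2 6 7 5 10 9 8 4 3) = [2, 1, 6, 0, 3, 10, 7, 5, 4, 8, 9]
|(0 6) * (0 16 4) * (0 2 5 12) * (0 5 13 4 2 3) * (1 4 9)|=|(0 6 16 2 13 9 1 4 3)(5 12)|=18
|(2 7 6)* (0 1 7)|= |(0 1 7 6 2)|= 5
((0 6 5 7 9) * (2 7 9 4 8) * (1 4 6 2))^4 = (0 5 7)(1 4 8)(2 9 6)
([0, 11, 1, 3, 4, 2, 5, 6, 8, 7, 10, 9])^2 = [0, 9, 11, 3, 4, 1, 2, 5, 8, 6, 10, 7]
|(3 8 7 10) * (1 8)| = 5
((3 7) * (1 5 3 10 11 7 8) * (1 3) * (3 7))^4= ((1 5)(3 8 7 10 11))^4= (3 11 10 7 8)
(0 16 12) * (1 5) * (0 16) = [0, 5, 2, 3, 4, 1, 6, 7, 8, 9, 10, 11, 16, 13, 14, 15, 12] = (1 5)(12 16)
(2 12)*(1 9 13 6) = [0, 9, 12, 3, 4, 5, 1, 7, 8, 13, 10, 11, 2, 6] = (1 9 13 6)(2 12)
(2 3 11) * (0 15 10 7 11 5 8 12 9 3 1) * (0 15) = (1 15 10 7 11 2)(3 5 8 12 9) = [0, 15, 1, 5, 4, 8, 6, 11, 12, 3, 7, 2, 9, 13, 14, 10]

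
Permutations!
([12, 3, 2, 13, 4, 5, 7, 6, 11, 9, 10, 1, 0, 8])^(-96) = (1 11 8 13 3)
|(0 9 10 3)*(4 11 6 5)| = 4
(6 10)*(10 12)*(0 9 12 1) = [9, 0, 2, 3, 4, 5, 1, 7, 8, 12, 6, 11, 10] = (0 9 12 10 6 1)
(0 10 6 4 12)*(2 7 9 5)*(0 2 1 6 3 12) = (0 10 3 12 2 7 9 5 1 6 4) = [10, 6, 7, 12, 0, 1, 4, 9, 8, 5, 3, 11, 2]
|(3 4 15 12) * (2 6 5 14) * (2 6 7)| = |(2 7)(3 4 15 12)(5 14 6)| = 12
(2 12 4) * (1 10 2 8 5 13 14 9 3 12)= (1 10 2)(3 12 4 8 5 13 14 9)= [0, 10, 1, 12, 8, 13, 6, 7, 5, 3, 2, 11, 4, 14, 9]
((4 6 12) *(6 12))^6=((4 12))^6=(12)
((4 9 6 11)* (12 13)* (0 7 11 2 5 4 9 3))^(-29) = ((0 7 11 9 6 2 5 4 3)(12 13))^(-29) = (0 4 2 9 7 3 5 6 11)(12 13)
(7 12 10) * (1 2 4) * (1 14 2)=(2 4 14)(7 12 10)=[0, 1, 4, 3, 14, 5, 6, 12, 8, 9, 7, 11, 10, 13, 2]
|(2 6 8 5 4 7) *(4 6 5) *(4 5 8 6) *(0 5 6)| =|(0 5 4 7 2 8 6)| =7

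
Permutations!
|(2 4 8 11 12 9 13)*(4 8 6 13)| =8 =|(2 8 11 12 9 4 6 13)|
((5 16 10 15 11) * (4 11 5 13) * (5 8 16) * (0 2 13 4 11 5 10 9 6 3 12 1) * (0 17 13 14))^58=(0 2 14)(1 13 4 10 8 9 3)(5 15 16 6 12 17 11)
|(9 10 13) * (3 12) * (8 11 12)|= |(3 8 11 12)(9 10 13)|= 12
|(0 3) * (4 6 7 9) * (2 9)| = 10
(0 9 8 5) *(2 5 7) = (0 9 8 7 2 5) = [9, 1, 5, 3, 4, 0, 6, 2, 7, 8]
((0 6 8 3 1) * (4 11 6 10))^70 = (0 3 6 4)(1 8 11 10)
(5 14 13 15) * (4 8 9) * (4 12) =(4 8 9 12)(5 14 13 15) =[0, 1, 2, 3, 8, 14, 6, 7, 9, 12, 10, 11, 4, 15, 13, 5]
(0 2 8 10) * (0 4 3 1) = (0 2 8 10 4 3 1) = [2, 0, 8, 1, 3, 5, 6, 7, 10, 9, 4]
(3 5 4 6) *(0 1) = (0 1)(3 5 4 6) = [1, 0, 2, 5, 6, 4, 3]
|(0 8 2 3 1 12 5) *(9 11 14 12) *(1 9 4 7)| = 9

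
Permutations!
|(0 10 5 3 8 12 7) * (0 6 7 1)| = |(0 10 5 3 8 12 1)(6 7)| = 14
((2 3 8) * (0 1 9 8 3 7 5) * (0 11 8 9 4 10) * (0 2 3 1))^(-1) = (1 3 8 11 5 7 2 10 4)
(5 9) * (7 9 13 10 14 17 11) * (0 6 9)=(0 6 9 5 13 10 14 17 11 7)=[6, 1, 2, 3, 4, 13, 9, 0, 8, 5, 14, 7, 12, 10, 17, 15, 16, 11]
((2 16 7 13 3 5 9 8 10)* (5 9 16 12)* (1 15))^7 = ((1 15)(2 12 5 16 7 13 3 9 8 10))^7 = (1 15)(2 9 7 12 8 13 5 10 3 16)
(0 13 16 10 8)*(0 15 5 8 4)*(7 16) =(0 13 7 16 10 4)(5 8 15) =[13, 1, 2, 3, 0, 8, 6, 16, 15, 9, 4, 11, 12, 7, 14, 5, 10]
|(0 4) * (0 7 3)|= 4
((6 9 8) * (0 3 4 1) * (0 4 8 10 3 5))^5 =((0 5)(1 4)(3 8 6 9 10))^5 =(10)(0 5)(1 4)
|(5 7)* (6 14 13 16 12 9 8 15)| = 8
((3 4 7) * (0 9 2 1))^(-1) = ((0 9 2 1)(3 4 7))^(-1) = (0 1 2 9)(3 7 4)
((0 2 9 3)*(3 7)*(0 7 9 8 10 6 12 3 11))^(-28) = (0 11 7 3 12 6 10 8 2)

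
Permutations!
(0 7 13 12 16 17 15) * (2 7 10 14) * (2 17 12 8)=(0 10 14 17 15)(2 7 13 8)(12 16)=[10, 1, 7, 3, 4, 5, 6, 13, 2, 9, 14, 11, 16, 8, 17, 0, 12, 15]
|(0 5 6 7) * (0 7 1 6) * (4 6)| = 6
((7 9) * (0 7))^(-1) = (0 9 7)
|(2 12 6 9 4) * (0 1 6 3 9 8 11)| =5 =|(0 1 6 8 11)(2 12 3 9 4)|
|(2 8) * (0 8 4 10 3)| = 6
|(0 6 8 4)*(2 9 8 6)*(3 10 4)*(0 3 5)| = |(0 2 9 8 5)(3 10 4)| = 15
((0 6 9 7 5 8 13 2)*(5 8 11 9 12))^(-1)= (0 2 13 8 7 9 11 5 12 6)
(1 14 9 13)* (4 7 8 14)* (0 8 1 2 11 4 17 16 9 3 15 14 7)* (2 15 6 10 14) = (0 8 7 1 17 16 9 13 15 2 11 4)(3 6 10 14) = [8, 17, 11, 6, 0, 5, 10, 1, 7, 13, 14, 4, 12, 15, 3, 2, 9, 16]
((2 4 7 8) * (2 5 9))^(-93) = (2 8)(4 5)(7 9)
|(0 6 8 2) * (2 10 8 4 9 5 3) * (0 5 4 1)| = 6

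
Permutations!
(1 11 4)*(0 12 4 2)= [12, 11, 0, 3, 1, 5, 6, 7, 8, 9, 10, 2, 4]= (0 12 4 1 11 2)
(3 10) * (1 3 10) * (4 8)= (10)(1 3)(4 8)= [0, 3, 2, 1, 8, 5, 6, 7, 4, 9, 10]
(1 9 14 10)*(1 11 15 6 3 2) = [0, 9, 1, 2, 4, 5, 3, 7, 8, 14, 11, 15, 12, 13, 10, 6] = (1 9 14 10 11 15 6 3 2)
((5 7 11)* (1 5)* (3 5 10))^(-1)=(1 11 7 5 3 10)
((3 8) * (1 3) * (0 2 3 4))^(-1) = (0 4 1 8 3 2)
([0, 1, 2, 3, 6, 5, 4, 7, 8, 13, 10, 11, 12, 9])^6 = [0, 1, 2, 3, 4, 5, 6, 7, 8, 9, 10, 11, 12, 13]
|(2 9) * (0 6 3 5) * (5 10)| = 10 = |(0 6 3 10 5)(2 9)|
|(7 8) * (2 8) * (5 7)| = 4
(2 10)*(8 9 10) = (2 8 9 10) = [0, 1, 8, 3, 4, 5, 6, 7, 9, 10, 2]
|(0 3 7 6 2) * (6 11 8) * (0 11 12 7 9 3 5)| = |(0 5)(2 11 8 6)(3 9)(7 12)| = 4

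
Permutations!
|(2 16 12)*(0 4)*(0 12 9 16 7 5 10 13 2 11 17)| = 10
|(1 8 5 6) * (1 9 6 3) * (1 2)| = 10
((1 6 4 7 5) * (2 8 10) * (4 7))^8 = (2 10 8)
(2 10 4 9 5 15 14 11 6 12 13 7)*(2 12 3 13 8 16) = (2 10 4 9 5 15 14 11 6 3 13 7 12 8 16) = [0, 1, 10, 13, 9, 15, 3, 12, 16, 5, 4, 6, 8, 7, 11, 14, 2]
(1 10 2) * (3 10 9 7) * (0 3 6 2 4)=[3, 9, 1, 10, 0, 5, 2, 6, 8, 7, 4]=(0 3 10 4)(1 9 7 6 2)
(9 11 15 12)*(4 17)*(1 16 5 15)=(1 16 5 15 12 9 11)(4 17)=[0, 16, 2, 3, 17, 15, 6, 7, 8, 11, 10, 1, 9, 13, 14, 12, 5, 4]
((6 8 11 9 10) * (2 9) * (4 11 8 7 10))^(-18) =((2 9 4 11)(6 7 10))^(-18) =(2 4)(9 11)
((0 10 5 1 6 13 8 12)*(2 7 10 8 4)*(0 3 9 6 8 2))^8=((0 2 7 10 5 1 8 12 3 9 6 13 4))^8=(0 3 10 13 8 2 9 5 4 12 7 6 1)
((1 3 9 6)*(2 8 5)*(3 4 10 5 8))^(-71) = (1 4 10 5 2 3 9 6)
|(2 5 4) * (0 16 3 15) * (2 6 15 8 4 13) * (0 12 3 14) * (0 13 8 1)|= |(0 16 14 13 2 5 8 4 6 15 12 3 1)|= 13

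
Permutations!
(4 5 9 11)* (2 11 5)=(2 11 4)(5 9)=[0, 1, 11, 3, 2, 9, 6, 7, 8, 5, 10, 4]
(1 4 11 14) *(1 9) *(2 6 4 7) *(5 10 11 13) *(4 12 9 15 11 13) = (1 7 2 6 12 9)(5 10 13)(11 14 15) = [0, 7, 6, 3, 4, 10, 12, 2, 8, 1, 13, 14, 9, 5, 15, 11]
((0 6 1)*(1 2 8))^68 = (0 8 6 1 2)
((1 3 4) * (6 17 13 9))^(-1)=(1 4 3)(6 9 13 17)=((1 3 4)(6 17 13 9))^(-1)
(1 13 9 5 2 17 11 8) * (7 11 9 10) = (1 13 10 7 11 8)(2 17 9 5) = [0, 13, 17, 3, 4, 2, 6, 11, 1, 5, 7, 8, 12, 10, 14, 15, 16, 9]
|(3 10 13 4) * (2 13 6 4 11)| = 12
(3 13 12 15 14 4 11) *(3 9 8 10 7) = (3 13 12 15 14 4 11 9 8 10 7) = [0, 1, 2, 13, 11, 5, 6, 3, 10, 8, 7, 9, 15, 12, 4, 14]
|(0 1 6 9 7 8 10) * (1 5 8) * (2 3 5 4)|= 28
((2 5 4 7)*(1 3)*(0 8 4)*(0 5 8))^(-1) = (1 3)(2 7 4 8)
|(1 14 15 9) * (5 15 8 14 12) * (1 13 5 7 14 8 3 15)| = |(1 12 7 14 3 15 9 13 5)| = 9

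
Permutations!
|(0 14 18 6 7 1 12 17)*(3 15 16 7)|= |(0 14 18 6 3 15 16 7 1 12 17)|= 11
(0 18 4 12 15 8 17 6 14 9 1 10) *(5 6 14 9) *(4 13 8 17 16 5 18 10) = (0 10)(1 4 12 15 17 14 18 13 8 16 5 6 9) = [10, 4, 2, 3, 12, 6, 9, 7, 16, 1, 0, 11, 15, 8, 18, 17, 5, 14, 13]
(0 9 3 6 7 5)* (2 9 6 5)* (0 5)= (0 6 7 2 9 3)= [6, 1, 9, 0, 4, 5, 7, 2, 8, 3]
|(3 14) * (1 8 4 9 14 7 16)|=|(1 8 4 9 14 3 7 16)|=8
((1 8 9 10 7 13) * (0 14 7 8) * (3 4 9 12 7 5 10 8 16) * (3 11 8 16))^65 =((0 14 5 10 3 4 9 16 11 8 12 7 13 1))^65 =(0 8 3 1 11 10 13 16 5 7 9 14 12 4)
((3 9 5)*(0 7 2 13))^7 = (0 13 2 7)(3 9 5)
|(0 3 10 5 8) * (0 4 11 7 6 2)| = 10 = |(0 3 10 5 8 4 11 7 6 2)|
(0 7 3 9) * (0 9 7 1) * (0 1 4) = [4, 1, 2, 7, 0, 5, 6, 3, 8, 9] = (9)(0 4)(3 7)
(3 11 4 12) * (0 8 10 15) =(0 8 10 15)(3 11 4 12) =[8, 1, 2, 11, 12, 5, 6, 7, 10, 9, 15, 4, 3, 13, 14, 0]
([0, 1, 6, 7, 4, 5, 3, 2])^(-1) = (2 7 3 6)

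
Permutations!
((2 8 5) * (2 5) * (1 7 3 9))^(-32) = ((1 7 3 9)(2 8))^(-32) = (9)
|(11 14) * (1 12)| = |(1 12)(11 14)| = 2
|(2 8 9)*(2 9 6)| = 3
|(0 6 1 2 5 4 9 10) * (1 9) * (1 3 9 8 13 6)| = 24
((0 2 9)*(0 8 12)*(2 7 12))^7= (0 7 12)(2 9 8)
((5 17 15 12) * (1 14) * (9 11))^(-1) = ((1 14)(5 17 15 12)(9 11))^(-1) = (1 14)(5 12 15 17)(9 11)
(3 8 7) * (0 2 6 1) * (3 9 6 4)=(0 2 4 3 8 7 9 6 1)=[2, 0, 4, 8, 3, 5, 1, 9, 7, 6]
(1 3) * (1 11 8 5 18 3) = [0, 1, 2, 11, 4, 18, 6, 7, 5, 9, 10, 8, 12, 13, 14, 15, 16, 17, 3] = (3 11 8 5 18)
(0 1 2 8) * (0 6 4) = (0 1 2 8 6 4) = [1, 2, 8, 3, 0, 5, 4, 7, 6]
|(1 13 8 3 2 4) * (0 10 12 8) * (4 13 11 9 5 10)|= |(0 4 1 11 9 5 10 12 8 3 2 13)|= 12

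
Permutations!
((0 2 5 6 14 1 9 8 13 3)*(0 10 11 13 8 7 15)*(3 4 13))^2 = ((0 2 5 6 14 1 9 7 15)(3 10 11)(4 13))^2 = (0 5 14 9 15 2 6 1 7)(3 11 10)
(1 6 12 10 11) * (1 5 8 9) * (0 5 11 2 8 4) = (0 5 4)(1 6 12 10 2 8 9) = [5, 6, 8, 3, 0, 4, 12, 7, 9, 1, 2, 11, 10]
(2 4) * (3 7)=(2 4)(3 7)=[0, 1, 4, 7, 2, 5, 6, 3]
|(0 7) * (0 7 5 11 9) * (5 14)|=|(0 14 5 11 9)|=5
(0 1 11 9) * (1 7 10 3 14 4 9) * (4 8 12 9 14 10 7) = [4, 11, 2, 10, 14, 5, 6, 7, 12, 0, 3, 1, 9, 13, 8] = (0 4 14 8 12 9)(1 11)(3 10)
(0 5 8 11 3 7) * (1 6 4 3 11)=(11)(0 5 8 1 6 4 3 7)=[5, 6, 2, 7, 3, 8, 4, 0, 1, 9, 10, 11]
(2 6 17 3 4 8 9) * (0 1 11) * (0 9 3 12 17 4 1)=(1 11 9 2 6 4 8 3)(12 17)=[0, 11, 6, 1, 8, 5, 4, 7, 3, 2, 10, 9, 17, 13, 14, 15, 16, 12]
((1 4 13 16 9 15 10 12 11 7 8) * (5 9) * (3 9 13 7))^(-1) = ((1 4 7 8)(3 9 15 10 12 11)(5 13 16))^(-1) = (1 8 7 4)(3 11 12 10 15 9)(5 16 13)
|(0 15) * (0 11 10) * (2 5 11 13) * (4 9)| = |(0 15 13 2 5 11 10)(4 9)| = 14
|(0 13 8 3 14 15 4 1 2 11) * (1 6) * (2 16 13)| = 9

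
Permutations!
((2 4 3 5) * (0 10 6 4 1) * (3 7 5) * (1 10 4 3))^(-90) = ((0 4 7 5 2 10 6 3 1))^(-90) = (10)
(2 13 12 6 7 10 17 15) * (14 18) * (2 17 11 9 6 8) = (2 13 12 8)(6 7 10 11 9)(14 18)(15 17) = [0, 1, 13, 3, 4, 5, 7, 10, 2, 6, 11, 9, 8, 12, 18, 17, 16, 15, 14]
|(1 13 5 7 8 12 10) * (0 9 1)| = 9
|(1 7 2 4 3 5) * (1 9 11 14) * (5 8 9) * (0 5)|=18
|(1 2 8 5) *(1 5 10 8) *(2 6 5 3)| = 10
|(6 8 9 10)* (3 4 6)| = 6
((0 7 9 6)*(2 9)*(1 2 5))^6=(0 6 9 2 1 5 7)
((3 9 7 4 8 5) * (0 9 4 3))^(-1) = (0 5 8 4 3 7 9)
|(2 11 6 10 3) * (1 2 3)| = |(1 2 11 6 10)| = 5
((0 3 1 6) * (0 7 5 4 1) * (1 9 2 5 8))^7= ((0 3)(1 6 7 8)(2 5 4 9))^7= (0 3)(1 8 7 6)(2 9 4 5)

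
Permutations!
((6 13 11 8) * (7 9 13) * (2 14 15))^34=((2 14 15)(6 7 9 13 11 8))^34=(2 14 15)(6 11 9)(7 8 13)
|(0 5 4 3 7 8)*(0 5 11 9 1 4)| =9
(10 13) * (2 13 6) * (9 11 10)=[0, 1, 13, 3, 4, 5, 2, 7, 8, 11, 6, 10, 12, 9]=(2 13 9 11 10 6)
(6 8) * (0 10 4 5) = (0 10 4 5)(6 8) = [10, 1, 2, 3, 5, 0, 8, 7, 6, 9, 4]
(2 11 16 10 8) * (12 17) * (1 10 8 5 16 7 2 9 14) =[0, 10, 11, 3, 4, 16, 6, 2, 9, 14, 5, 7, 17, 13, 1, 15, 8, 12] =(1 10 5 16 8 9 14)(2 11 7)(12 17)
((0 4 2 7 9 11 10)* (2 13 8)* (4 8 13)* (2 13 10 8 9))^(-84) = (13)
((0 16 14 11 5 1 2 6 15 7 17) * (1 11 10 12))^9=(0 7 6 1 10 16 17 15 2 12 14)(5 11)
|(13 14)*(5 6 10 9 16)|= |(5 6 10 9 16)(13 14)|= 10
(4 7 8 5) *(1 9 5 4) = (1 9 5)(4 7 8) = [0, 9, 2, 3, 7, 1, 6, 8, 4, 5]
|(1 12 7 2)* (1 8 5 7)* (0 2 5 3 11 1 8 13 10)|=20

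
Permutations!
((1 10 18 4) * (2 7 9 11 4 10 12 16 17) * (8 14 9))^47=(1 17 8 11 12 2 14 4 16 7 9)(10 18)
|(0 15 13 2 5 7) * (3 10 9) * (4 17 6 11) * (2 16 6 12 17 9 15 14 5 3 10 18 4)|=|(0 14 5 7)(2 3 18 4 9 10 15 13 16 6 11)(12 17)|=44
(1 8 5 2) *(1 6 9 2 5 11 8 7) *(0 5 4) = [5, 7, 6, 3, 0, 4, 9, 1, 11, 2, 10, 8] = (0 5 4)(1 7)(2 6 9)(8 11)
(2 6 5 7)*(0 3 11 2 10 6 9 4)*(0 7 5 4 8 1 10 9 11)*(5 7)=(0 3)(1 10 6 4 5 7 9 8)(2 11)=[3, 10, 11, 0, 5, 7, 4, 9, 1, 8, 6, 2]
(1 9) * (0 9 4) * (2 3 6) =[9, 4, 3, 6, 0, 5, 2, 7, 8, 1] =(0 9 1 4)(2 3 6)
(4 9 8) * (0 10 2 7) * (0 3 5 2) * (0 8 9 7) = [10, 1, 0, 5, 7, 2, 6, 3, 4, 9, 8] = (0 10 8 4 7 3 5 2)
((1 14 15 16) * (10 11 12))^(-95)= (1 14 15 16)(10 11 12)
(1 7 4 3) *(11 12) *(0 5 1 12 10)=[5, 7, 2, 12, 3, 1, 6, 4, 8, 9, 0, 10, 11]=(0 5 1 7 4 3 12 11 10)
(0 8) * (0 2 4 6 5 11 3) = (0 8 2 4 6 5 11 3) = [8, 1, 4, 0, 6, 11, 5, 7, 2, 9, 10, 3]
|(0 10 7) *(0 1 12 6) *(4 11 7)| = 8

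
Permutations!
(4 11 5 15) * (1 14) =(1 14)(4 11 5 15) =[0, 14, 2, 3, 11, 15, 6, 7, 8, 9, 10, 5, 12, 13, 1, 4]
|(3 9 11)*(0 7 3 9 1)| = 4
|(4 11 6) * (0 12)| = |(0 12)(4 11 6)| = 6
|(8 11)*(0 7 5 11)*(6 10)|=10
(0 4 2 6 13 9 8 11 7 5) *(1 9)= (0 4 2 6 13 1 9 8 11 7 5)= [4, 9, 6, 3, 2, 0, 13, 5, 11, 8, 10, 7, 12, 1]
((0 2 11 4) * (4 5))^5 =((0 2 11 5 4))^5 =(11)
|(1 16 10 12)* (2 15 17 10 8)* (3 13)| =|(1 16 8 2 15 17 10 12)(3 13)| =8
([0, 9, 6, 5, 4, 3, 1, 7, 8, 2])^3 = (1 6 2 9)(3 5)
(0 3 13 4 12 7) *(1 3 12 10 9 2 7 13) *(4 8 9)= (0 12 13 8 9 2 7)(1 3)(4 10)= [12, 3, 7, 1, 10, 5, 6, 0, 9, 2, 4, 11, 13, 8]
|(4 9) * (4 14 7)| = 4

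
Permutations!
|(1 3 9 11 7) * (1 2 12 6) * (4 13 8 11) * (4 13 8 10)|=12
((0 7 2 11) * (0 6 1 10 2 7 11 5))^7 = (11)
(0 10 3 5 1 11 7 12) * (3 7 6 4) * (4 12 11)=(0 10 7 11 6 12)(1 4 3 5)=[10, 4, 2, 5, 3, 1, 12, 11, 8, 9, 7, 6, 0]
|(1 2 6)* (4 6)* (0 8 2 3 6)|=12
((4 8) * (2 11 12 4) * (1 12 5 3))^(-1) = ((1 12 4 8 2 11 5 3))^(-1) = (1 3 5 11 2 8 4 12)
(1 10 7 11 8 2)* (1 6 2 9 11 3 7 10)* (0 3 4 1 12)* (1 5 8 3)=(0 1 12)(2 6)(3 7 4 5 8 9 11)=[1, 12, 6, 7, 5, 8, 2, 4, 9, 11, 10, 3, 0]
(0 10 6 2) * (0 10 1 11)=(0 1 11)(2 10 6)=[1, 11, 10, 3, 4, 5, 2, 7, 8, 9, 6, 0]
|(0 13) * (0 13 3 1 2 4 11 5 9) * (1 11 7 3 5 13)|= 21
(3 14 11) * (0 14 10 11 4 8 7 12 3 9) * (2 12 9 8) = (0 14 4 2 12 3 10 11 8 7 9) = [14, 1, 12, 10, 2, 5, 6, 9, 7, 0, 11, 8, 3, 13, 4]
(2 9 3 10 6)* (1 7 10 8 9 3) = [0, 7, 3, 8, 4, 5, 2, 10, 9, 1, 6] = (1 7 10 6 2 3 8 9)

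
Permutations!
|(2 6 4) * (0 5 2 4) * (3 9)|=4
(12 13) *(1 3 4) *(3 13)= (1 13 12 3 4)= [0, 13, 2, 4, 1, 5, 6, 7, 8, 9, 10, 11, 3, 12]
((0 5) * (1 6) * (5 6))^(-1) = (0 5 1 6)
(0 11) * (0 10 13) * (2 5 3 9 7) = [11, 1, 5, 9, 4, 3, 6, 2, 8, 7, 13, 10, 12, 0] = (0 11 10 13)(2 5 3 9 7)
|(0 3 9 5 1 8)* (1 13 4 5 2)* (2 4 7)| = 10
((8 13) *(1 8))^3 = (13)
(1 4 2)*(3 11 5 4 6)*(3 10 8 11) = (1 6 10 8 11 5 4 2) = [0, 6, 1, 3, 2, 4, 10, 7, 11, 9, 8, 5]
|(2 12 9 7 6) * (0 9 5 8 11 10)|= 10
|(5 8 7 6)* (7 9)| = 5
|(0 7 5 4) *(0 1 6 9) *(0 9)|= 6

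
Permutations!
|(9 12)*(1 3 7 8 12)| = 6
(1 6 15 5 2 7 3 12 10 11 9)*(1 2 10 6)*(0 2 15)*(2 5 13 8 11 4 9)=[5, 1, 7, 12, 9, 10, 0, 3, 11, 15, 4, 2, 6, 8, 14, 13]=(0 5 10 4 9 15 13 8 11 2 7 3 12 6)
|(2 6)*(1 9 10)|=|(1 9 10)(2 6)|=6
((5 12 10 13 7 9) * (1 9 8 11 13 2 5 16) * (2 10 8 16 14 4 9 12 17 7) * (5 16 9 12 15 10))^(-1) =((1 15 10 5 17 7 9 14 4 12 8 11 13 2 16))^(-1) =(1 16 2 13 11 8 12 4 14 9 7 17 5 10 15)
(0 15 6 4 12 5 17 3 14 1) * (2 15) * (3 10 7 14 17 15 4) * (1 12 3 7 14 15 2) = (0 1)(2 4 3 17 10 14 12 5)(6 7 15) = [1, 0, 4, 17, 3, 2, 7, 15, 8, 9, 14, 11, 5, 13, 12, 6, 16, 10]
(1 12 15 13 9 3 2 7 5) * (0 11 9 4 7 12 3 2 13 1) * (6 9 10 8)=(0 11 10 8 6 9 2 12 15 1 3 13 4 7 5)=[11, 3, 12, 13, 7, 0, 9, 5, 6, 2, 8, 10, 15, 4, 14, 1]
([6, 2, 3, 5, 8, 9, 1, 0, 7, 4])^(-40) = (9)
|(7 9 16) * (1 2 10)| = 3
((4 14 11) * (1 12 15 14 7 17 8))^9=((1 12 15 14 11 4 7 17 8))^9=(17)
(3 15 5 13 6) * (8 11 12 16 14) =(3 15 5 13 6)(8 11 12 16 14) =[0, 1, 2, 15, 4, 13, 3, 7, 11, 9, 10, 12, 16, 6, 8, 5, 14]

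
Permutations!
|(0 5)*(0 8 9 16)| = |(0 5 8 9 16)| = 5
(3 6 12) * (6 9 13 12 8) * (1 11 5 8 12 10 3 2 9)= [0, 11, 9, 1, 4, 8, 12, 7, 6, 13, 3, 5, 2, 10]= (1 11 5 8 6 12 2 9 13 10 3)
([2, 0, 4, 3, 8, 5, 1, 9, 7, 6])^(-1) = (0 1 6 9 7 8 4 2)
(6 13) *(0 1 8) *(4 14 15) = (0 1 8)(4 14 15)(6 13) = [1, 8, 2, 3, 14, 5, 13, 7, 0, 9, 10, 11, 12, 6, 15, 4]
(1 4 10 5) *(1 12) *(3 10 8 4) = (1 3 10 5 12)(4 8) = [0, 3, 2, 10, 8, 12, 6, 7, 4, 9, 5, 11, 1]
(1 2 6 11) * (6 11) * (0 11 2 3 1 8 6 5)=(0 11 8 6 5)(1 3)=[11, 3, 2, 1, 4, 0, 5, 7, 6, 9, 10, 8]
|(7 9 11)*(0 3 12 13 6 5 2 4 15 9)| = |(0 3 12 13 6 5 2 4 15 9 11 7)| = 12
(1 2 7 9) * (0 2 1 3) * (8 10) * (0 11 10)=(0 2 7 9 3 11 10 8)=[2, 1, 7, 11, 4, 5, 6, 9, 0, 3, 8, 10]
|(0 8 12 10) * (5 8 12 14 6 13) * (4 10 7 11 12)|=15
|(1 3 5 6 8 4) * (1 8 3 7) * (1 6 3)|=6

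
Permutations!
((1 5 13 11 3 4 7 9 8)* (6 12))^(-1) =(1 8 9 7 4 3 11 13 5)(6 12)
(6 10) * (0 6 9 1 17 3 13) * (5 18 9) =(0 6 10 5 18 9 1 17 3 13) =[6, 17, 2, 13, 4, 18, 10, 7, 8, 1, 5, 11, 12, 0, 14, 15, 16, 3, 9]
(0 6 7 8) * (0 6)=(6 7 8)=[0, 1, 2, 3, 4, 5, 7, 8, 6]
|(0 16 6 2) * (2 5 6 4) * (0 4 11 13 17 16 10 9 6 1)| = 12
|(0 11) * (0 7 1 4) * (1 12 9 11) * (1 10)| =4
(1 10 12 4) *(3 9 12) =(1 10 3 9 12 4) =[0, 10, 2, 9, 1, 5, 6, 7, 8, 12, 3, 11, 4]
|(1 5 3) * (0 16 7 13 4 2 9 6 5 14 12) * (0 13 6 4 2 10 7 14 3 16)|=|(1 3)(2 9 4 10 7 6 5 16 14 12 13)|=22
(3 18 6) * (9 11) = (3 18 6)(9 11) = [0, 1, 2, 18, 4, 5, 3, 7, 8, 11, 10, 9, 12, 13, 14, 15, 16, 17, 6]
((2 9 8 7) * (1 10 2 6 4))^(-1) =(1 4 6 7 8 9 2 10)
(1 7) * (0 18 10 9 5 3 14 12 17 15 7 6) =(0 18 10 9 5 3 14 12 17 15 7 1 6) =[18, 6, 2, 14, 4, 3, 0, 1, 8, 5, 9, 11, 17, 13, 12, 7, 16, 15, 10]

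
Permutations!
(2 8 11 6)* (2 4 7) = (2 8 11 6 4 7) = [0, 1, 8, 3, 7, 5, 4, 2, 11, 9, 10, 6]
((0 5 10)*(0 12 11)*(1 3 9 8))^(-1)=((0 5 10 12 11)(1 3 9 8))^(-1)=(0 11 12 10 5)(1 8 9 3)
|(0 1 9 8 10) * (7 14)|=|(0 1 9 8 10)(7 14)|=10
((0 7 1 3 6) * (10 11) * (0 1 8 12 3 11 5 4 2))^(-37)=(0 2 4 5 10 11 1 6 3 12 8 7)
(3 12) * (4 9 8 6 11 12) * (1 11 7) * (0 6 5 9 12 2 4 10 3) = (0 6 7 1 11 2 4 12)(3 10)(5 9 8) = [6, 11, 4, 10, 12, 9, 7, 1, 5, 8, 3, 2, 0]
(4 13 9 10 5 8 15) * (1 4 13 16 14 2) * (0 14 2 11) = [14, 4, 1, 3, 16, 8, 6, 7, 15, 10, 5, 0, 12, 9, 11, 13, 2] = (0 14 11)(1 4 16 2)(5 8 15 13 9 10)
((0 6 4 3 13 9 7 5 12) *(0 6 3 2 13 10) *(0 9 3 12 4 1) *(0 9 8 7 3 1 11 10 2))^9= ((0 12 6 11 10 8 7 5 4)(1 9 3 2 13))^9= (1 13 2 3 9)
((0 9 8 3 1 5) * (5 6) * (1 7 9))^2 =((0 1 6 5)(3 7 9 8))^2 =(0 6)(1 5)(3 9)(7 8)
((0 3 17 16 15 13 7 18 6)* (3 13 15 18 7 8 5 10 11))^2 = ((0 13 8 5 10 11 3 17 16 18 6))^2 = (0 8 10 3 16 6 13 5 11 17 18)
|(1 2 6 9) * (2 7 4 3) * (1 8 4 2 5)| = |(1 7 2 6 9 8 4 3 5)| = 9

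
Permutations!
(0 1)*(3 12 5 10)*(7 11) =(0 1)(3 12 5 10)(7 11) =[1, 0, 2, 12, 4, 10, 6, 11, 8, 9, 3, 7, 5]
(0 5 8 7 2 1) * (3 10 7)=(0 5 8 3 10 7 2 1)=[5, 0, 1, 10, 4, 8, 6, 2, 3, 9, 7]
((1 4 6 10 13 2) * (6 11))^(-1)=(1 2 13 10 6 11 4)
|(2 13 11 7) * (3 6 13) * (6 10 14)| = |(2 3 10 14 6 13 11 7)| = 8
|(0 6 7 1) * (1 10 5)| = 6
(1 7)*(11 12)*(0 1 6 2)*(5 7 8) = [1, 8, 0, 3, 4, 7, 2, 6, 5, 9, 10, 12, 11] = (0 1 8 5 7 6 2)(11 12)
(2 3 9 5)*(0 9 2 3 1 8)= (0 9 5 3 2 1 8)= [9, 8, 1, 2, 4, 3, 6, 7, 0, 5]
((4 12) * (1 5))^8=((1 5)(4 12))^8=(12)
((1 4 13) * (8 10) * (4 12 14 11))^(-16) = (1 14 4)(11 13 12)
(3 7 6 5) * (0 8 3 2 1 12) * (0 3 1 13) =(0 8 1 12 3 7 6 5 2 13) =[8, 12, 13, 7, 4, 2, 5, 6, 1, 9, 10, 11, 3, 0]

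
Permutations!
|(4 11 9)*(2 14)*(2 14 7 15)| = 3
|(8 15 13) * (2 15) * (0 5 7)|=12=|(0 5 7)(2 15 13 8)|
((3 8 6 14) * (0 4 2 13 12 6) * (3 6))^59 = (0 13 8 2 3 4 12)(6 14)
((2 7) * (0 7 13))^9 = (0 7 2 13)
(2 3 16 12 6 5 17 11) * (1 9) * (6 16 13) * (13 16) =(1 9)(2 3 16 12 13 6 5 17 11) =[0, 9, 3, 16, 4, 17, 5, 7, 8, 1, 10, 2, 13, 6, 14, 15, 12, 11]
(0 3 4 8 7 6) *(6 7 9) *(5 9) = (0 3 4 8 5 9 6) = [3, 1, 2, 4, 8, 9, 0, 7, 5, 6]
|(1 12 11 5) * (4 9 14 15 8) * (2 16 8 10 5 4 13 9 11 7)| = 12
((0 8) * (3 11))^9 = (0 8)(3 11)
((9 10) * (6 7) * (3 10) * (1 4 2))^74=((1 4 2)(3 10 9)(6 7))^74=(1 2 4)(3 9 10)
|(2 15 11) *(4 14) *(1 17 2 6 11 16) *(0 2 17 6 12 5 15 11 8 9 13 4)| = 14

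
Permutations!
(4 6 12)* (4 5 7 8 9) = (4 6 12 5 7 8 9) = [0, 1, 2, 3, 6, 7, 12, 8, 9, 4, 10, 11, 5]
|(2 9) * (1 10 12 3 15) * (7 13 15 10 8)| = 30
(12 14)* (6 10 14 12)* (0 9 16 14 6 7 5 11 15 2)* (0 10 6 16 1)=(0 9 1)(2 10 16 14 7 5 11 15)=[9, 0, 10, 3, 4, 11, 6, 5, 8, 1, 16, 15, 12, 13, 7, 2, 14]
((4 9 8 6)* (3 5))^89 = ((3 5)(4 9 8 6))^89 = (3 5)(4 9 8 6)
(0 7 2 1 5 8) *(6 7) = [6, 5, 1, 3, 4, 8, 7, 2, 0] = (0 6 7 2 1 5 8)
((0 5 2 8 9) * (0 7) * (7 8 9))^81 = ((0 5 2 9 8 7))^81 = (0 9)(2 7)(5 8)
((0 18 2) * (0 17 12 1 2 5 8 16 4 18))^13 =((1 2 17 12)(4 18 5 8 16))^13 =(1 2 17 12)(4 8 18 16 5)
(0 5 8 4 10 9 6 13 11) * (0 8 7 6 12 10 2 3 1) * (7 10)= (0 5 10 9 12 7 6 13 11 8 4 2 3 1)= [5, 0, 3, 1, 2, 10, 13, 6, 4, 12, 9, 8, 7, 11]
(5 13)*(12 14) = [0, 1, 2, 3, 4, 13, 6, 7, 8, 9, 10, 11, 14, 5, 12] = (5 13)(12 14)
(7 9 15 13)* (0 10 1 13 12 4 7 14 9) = (0 10 1 13 14 9 15 12 4 7) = [10, 13, 2, 3, 7, 5, 6, 0, 8, 15, 1, 11, 4, 14, 9, 12]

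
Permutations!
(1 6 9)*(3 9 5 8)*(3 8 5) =(1 6 3 9) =[0, 6, 2, 9, 4, 5, 3, 7, 8, 1]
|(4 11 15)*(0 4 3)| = |(0 4 11 15 3)| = 5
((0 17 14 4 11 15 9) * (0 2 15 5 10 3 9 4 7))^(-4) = ((0 17 14 7)(2 15 4 11 5 10 3 9))^(-4) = (17)(2 5)(3 4)(9 11)(10 15)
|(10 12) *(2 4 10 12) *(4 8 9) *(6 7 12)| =15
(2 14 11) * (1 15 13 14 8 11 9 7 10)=[0, 15, 8, 3, 4, 5, 6, 10, 11, 7, 1, 2, 12, 14, 9, 13]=(1 15 13 14 9 7 10)(2 8 11)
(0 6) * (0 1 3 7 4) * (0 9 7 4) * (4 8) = (0 6 1 3 8 4 9 7) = [6, 3, 2, 8, 9, 5, 1, 0, 4, 7]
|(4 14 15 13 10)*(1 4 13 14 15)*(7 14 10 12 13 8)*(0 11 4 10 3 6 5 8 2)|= |(0 11 4 15 3 6 5 8 7 14 1 10 2)(12 13)|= 26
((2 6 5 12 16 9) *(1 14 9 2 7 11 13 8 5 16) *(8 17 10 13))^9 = (17)(1 14 9 7 11 8 5 12)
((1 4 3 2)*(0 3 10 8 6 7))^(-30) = (0 8 1)(2 7 10)(3 6 4)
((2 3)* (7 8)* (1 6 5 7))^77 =(1 5 8 6 7)(2 3)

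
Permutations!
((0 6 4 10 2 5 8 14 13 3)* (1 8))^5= ((0 6 4 10 2 5 1 8 14 13 3))^5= (0 5 3 2 13 10 14 4 8 6 1)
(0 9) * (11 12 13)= (0 9)(11 12 13)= [9, 1, 2, 3, 4, 5, 6, 7, 8, 0, 10, 12, 13, 11]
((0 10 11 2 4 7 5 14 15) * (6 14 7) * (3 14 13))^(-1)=(0 15 14 3 13 6 4 2 11 10)(5 7)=((0 10 11 2 4 6 13 3 14 15)(5 7))^(-1)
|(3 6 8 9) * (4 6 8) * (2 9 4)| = 6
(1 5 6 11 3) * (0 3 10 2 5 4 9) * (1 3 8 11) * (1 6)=(0 8 11 10 2 5 1 4 9)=[8, 4, 5, 3, 9, 1, 6, 7, 11, 0, 2, 10]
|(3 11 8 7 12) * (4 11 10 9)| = 8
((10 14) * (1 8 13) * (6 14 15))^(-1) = (1 13 8)(6 15 10 14)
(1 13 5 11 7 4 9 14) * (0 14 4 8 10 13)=(0 14 1)(4 9)(5 11 7 8 10 13)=[14, 0, 2, 3, 9, 11, 6, 8, 10, 4, 13, 7, 12, 5, 1]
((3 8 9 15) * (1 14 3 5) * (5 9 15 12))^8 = (15)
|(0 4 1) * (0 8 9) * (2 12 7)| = 15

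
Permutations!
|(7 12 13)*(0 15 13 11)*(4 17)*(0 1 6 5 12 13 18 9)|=20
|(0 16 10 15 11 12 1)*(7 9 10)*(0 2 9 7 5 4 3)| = 35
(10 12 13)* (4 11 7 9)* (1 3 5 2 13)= (1 3 5 2 13 10 12)(4 11 7 9)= [0, 3, 13, 5, 11, 2, 6, 9, 8, 4, 12, 7, 1, 10]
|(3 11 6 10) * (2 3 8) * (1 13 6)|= 8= |(1 13 6 10 8 2 3 11)|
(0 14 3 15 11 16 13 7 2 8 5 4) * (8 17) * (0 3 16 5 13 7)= (0 14 16 7 2 17 8 13)(3 15 11 5 4)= [14, 1, 17, 15, 3, 4, 6, 2, 13, 9, 10, 5, 12, 0, 16, 11, 7, 8]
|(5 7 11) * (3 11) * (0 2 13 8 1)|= |(0 2 13 8 1)(3 11 5 7)|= 20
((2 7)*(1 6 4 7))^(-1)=(1 2 7 4 6)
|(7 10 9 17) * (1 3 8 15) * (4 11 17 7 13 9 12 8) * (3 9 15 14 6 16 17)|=12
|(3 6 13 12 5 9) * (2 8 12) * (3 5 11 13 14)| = |(2 8 12 11 13)(3 6 14)(5 9)| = 30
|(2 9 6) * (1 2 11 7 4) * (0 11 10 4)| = |(0 11 7)(1 2 9 6 10 4)| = 6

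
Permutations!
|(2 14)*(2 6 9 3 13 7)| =7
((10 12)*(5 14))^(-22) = (14)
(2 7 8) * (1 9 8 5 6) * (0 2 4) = (0 2 7 5 6 1 9 8 4) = [2, 9, 7, 3, 0, 6, 1, 5, 4, 8]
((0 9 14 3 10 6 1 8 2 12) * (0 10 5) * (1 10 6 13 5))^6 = (0 2)(1 13)(3 10)(5 8)(6 14)(9 12)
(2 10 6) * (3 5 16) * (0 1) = [1, 0, 10, 5, 4, 16, 2, 7, 8, 9, 6, 11, 12, 13, 14, 15, 3] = (0 1)(2 10 6)(3 5 16)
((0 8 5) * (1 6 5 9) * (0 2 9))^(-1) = ((0 8)(1 6 5 2 9))^(-1) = (0 8)(1 9 2 5 6)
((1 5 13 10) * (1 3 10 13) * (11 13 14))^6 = ((1 5)(3 10)(11 13 14))^6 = (14)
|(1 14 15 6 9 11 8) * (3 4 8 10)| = 10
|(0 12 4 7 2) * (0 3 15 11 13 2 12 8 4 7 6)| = |(0 8 4 6)(2 3 15 11 13)(7 12)| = 20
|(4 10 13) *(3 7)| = |(3 7)(4 10 13)| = 6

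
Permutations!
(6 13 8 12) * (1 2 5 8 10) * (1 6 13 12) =(1 2 5 8)(6 12 13 10) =[0, 2, 5, 3, 4, 8, 12, 7, 1, 9, 6, 11, 13, 10]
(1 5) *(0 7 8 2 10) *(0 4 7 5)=(0 5 1)(2 10 4 7 8)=[5, 0, 10, 3, 7, 1, 6, 8, 2, 9, 4]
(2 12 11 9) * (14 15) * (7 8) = [0, 1, 12, 3, 4, 5, 6, 8, 7, 2, 10, 9, 11, 13, 15, 14] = (2 12 11 9)(7 8)(14 15)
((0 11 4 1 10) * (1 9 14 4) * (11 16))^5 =((0 16 11 1 10)(4 9 14))^5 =(16)(4 14 9)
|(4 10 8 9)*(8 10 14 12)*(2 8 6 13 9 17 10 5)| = 30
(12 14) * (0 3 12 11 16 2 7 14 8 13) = (0 3 12 8 13)(2 7 14 11 16) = [3, 1, 7, 12, 4, 5, 6, 14, 13, 9, 10, 16, 8, 0, 11, 15, 2]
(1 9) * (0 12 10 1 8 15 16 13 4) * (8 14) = (0 12 10 1 9 14 8 15 16 13 4) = [12, 9, 2, 3, 0, 5, 6, 7, 15, 14, 1, 11, 10, 4, 8, 16, 13]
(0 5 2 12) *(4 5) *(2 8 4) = (0 2 12)(4 5 8) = [2, 1, 12, 3, 5, 8, 6, 7, 4, 9, 10, 11, 0]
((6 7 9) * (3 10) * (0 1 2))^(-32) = (10)(0 1 2)(6 7 9)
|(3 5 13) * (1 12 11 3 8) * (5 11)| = 10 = |(1 12 5 13 8)(3 11)|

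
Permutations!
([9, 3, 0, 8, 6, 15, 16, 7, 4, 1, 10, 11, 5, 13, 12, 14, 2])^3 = (0 3 6)(1 4 2)(5 12 14 15)(8 16 9)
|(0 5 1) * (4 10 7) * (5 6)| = |(0 6 5 1)(4 10 7)| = 12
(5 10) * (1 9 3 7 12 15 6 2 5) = (1 9 3 7 12 15 6 2 5 10) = [0, 9, 5, 7, 4, 10, 2, 12, 8, 3, 1, 11, 15, 13, 14, 6]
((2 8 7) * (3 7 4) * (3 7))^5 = ((2 8 4 7))^5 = (2 8 4 7)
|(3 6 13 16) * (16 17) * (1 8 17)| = |(1 8 17 16 3 6 13)| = 7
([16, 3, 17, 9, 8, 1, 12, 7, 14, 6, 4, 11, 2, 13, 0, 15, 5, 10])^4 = [3, 12, 8, 2, 16, 6, 10, 7, 5, 17, 0, 11, 4, 13, 1, 15, 9, 14]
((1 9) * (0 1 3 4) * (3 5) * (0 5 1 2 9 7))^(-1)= ((0 2 9 1 7)(3 4 5))^(-1)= (0 7 1 9 2)(3 5 4)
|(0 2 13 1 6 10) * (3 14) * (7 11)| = |(0 2 13 1 6 10)(3 14)(7 11)| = 6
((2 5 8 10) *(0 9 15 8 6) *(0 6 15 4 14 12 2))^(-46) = ((0 9 4 14 12 2 5 15 8 10))^(-46) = (0 12 8 4 5)(2 10 14 15 9)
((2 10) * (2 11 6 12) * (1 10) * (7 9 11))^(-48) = ((1 10 7 9 11 6 12 2))^(-48) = (12)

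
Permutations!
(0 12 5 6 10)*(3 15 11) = (0 12 5 6 10)(3 15 11) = [12, 1, 2, 15, 4, 6, 10, 7, 8, 9, 0, 3, 5, 13, 14, 11]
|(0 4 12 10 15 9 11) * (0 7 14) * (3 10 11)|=|(0 4 12 11 7 14)(3 10 15 9)|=12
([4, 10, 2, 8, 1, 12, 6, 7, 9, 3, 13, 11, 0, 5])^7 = [0, 1, 2, 8, 4, 5, 6, 7, 9, 3, 10, 11, 12, 13]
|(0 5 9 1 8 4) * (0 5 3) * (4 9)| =|(0 3)(1 8 9)(4 5)| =6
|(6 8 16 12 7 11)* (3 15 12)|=|(3 15 12 7 11 6 8 16)|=8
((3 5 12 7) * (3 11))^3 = (3 7 5 11 12) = ((3 5 12 7 11))^3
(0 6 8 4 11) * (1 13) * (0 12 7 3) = (0 6 8 4 11 12 7 3)(1 13) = [6, 13, 2, 0, 11, 5, 8, 3, 4, 9, 10, 12, 7, 1]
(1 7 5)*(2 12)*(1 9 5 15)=(1 7 15)(2 12)(5 9)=[0, 7, 12, 3, 4, 9, 6, 15, 8, 5, 10, 11, 2, 13, 14, 1]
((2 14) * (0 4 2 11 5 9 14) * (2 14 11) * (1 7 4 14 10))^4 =((0 14 2)(1 7 4 10)(5 9 11))^4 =(0 14 2)(5 9 11)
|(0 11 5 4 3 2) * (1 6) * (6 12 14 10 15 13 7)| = 24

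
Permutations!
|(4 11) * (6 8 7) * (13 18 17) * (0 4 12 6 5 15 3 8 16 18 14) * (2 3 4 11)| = 63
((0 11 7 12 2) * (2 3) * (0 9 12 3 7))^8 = (2 7 9 3 12)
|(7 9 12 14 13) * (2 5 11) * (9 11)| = 8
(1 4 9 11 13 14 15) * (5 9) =(1 4 5 9 11 13 14 15) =[0, 4, 2, 3, 5, 9, 6, 7, 8, 11, 10, 13, 12, 14, 15, 1]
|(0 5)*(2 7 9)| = |(0 5)(2 7 9)| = 6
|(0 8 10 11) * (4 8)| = |(0 4 8 10 11)| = 5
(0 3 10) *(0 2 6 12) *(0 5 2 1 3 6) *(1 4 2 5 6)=(0 1 3 10 4 2)(6 12)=[1, 3, 0, 10, 2, 5, 12, 7, 8, 9, 4, 11, 6]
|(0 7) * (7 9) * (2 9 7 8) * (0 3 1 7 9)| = 12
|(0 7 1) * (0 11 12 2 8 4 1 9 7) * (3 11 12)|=|(1 12 2 8 4)(3 11)(7 9)|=10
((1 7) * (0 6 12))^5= ((0 6 12)(1 7))^5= (0 12 6)(1 7)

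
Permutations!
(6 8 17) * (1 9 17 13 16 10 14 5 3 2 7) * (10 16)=[0, 9, 7, 2, 4, 3, 8, 1, 13, 17, 14, 11, 12, 10, 5, 15, 16, 6]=(1 9 17 6 8 13 10 14 5 3 2 7)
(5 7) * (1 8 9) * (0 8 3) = (0 8 9 1 3)(5 7) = [8, 3, 2, 0, 4, 7, 6, 5, 9, 1]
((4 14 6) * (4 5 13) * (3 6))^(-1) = (3 14 4 13 5 6)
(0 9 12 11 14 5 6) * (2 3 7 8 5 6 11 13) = (0 9 12 13 2 3 7 8 5 11 14 6) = [9, 1, 3, 7, 4, 11, 0, 8, 5, 12, 10, 14, 13, 2, 6]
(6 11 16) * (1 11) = [0, 11, 2, 3, 4, 5, 1, 7, 8, 9, 10, 16, 12, 13, 14, 15, 6] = (1 11 16 6)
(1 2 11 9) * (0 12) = [12, 2, 11, 3, 4, 5, 6, 7, 8, 1, 10, 9, 0] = (0 12)(1 2 11 9)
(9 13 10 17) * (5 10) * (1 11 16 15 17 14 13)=(1 11 16 15 17 9)(5 10 14 13)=[0, 11, 2, 3, 4, 10, 6, 7, 8, 1, 14, 16, 12, 5, 13, 17, 15, 9]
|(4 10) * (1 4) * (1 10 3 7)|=4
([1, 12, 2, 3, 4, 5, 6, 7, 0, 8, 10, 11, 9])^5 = (12)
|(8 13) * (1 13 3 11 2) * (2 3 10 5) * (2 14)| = |(1 13 8 10 5 14 2)(3 11)| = 14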